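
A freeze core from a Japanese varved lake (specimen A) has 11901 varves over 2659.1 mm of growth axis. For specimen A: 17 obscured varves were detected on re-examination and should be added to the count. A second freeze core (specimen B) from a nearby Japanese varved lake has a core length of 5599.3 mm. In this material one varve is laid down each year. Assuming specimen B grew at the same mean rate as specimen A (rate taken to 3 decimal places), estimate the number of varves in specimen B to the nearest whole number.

25109 varves

Specimen A: true varve count = 11901 + 17 = 11918.
A: Mean rate = 2659.1 mm / 11918 years ≈ 0.223 mm/yr.
Specimen B: 5599.3 mm / 0.223 mm per year = 25108.97 years ≈ 25109 varves.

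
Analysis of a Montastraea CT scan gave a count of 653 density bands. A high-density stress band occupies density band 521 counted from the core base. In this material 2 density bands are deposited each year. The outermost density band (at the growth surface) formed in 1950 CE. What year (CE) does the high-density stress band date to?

653 − 521 = 132 density bands lie beyond the high-density stress band toward the growth surface.
Dividing by 2 density bands per year: 132 / 2 = 66 years.
1950 − 66 = 1884 CE.

1884 CE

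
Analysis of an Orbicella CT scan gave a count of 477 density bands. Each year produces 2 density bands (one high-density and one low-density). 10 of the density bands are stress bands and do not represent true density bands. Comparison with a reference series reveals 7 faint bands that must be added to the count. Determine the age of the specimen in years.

After corrections the count is 477 − 10 + 7 = 474 density bands.
With 2 density bands per year, 474 / 2 = 237 years.

237 years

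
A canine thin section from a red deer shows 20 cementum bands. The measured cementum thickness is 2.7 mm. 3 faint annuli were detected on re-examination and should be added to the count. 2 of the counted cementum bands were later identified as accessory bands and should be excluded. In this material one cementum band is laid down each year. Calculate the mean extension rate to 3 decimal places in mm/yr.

Adjusted count: 20 − 2 + 3 = 21 cementum bands.
Mean rate = 2.7 mm / 21 years ≈ 0.129 mm/yr.

0.129 mm/yr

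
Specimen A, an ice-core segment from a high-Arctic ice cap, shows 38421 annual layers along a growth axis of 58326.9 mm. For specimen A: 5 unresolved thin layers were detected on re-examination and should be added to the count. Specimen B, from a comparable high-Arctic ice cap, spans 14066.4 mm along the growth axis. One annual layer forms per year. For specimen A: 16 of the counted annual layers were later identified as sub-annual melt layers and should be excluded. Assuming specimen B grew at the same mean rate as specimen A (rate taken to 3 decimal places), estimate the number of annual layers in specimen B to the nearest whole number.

Specimen A: after corrections the count is 38421 − 16 + 5 = 38410 annual layers.
A: Extension rate ≈ 58326.9 / 38410 = 1.519 mm per year.
B spans 14066.4 / 1.519 = 9260.30 years ≈ 9260 annual layers.

9260 annual layers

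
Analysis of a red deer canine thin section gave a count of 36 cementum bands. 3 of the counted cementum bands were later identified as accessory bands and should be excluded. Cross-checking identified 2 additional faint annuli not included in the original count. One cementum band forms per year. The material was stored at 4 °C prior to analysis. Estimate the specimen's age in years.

After corrections the count is 36 − 3 + 2 = 35 cementum bands.
With a one-to-one cementum band periodicity this is 35 years.

35 yr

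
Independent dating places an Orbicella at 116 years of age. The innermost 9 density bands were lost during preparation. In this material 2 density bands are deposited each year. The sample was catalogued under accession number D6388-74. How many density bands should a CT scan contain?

223 density bands

With 2 density bands per year, 116 years would produce 116 × 2 = 232 density bands.
232 − 9 missed = 223 density bands expected in the prepared section.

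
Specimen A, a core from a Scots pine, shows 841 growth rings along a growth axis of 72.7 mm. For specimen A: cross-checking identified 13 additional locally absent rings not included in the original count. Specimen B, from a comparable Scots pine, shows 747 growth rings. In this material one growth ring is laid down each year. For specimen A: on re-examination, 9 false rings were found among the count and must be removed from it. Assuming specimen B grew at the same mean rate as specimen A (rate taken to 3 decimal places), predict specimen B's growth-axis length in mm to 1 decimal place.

Specimen A: after corrections the count is 841 − 9 + 13 = 845 growth rings.
A: Extension rate ≈ 72.7 / 845 = 0.086 mm per year.
B's length ≈ 0.086 × 747 = 64.2 mm.

64.2 mm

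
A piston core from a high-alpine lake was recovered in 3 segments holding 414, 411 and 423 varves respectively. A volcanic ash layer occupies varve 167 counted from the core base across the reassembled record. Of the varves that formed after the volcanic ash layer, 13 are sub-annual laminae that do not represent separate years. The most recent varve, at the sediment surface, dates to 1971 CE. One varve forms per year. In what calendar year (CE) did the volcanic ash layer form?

903 CE

Total varves = 414 + 411 + 423 = 1248.
Between varve 167 and the sediment surface there are 1248 − 167 = 1081 varves.
1081 − 13 false = 1068 true varves after the volcanic ash layer.
Counting back 1068 years from 1971 CE places the volcanic ash layer in 1971 − 1068 = 903 CE.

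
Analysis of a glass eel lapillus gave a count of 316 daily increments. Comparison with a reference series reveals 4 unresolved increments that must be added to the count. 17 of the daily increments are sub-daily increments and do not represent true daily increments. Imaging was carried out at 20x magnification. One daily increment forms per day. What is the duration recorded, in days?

303 days

Adjusted count: 316 − 17 + 4 = 303 daily increments.
One daily increment per day makes the duration 303 days.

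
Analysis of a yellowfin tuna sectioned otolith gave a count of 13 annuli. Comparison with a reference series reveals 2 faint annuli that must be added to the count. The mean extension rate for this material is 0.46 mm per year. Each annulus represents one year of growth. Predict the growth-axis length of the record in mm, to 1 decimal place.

6.9 mm

Correcting the raw count gives 13 + 2 = 15 true annuli.
Length ≈ 0.46 × 15 = 6.9 mm.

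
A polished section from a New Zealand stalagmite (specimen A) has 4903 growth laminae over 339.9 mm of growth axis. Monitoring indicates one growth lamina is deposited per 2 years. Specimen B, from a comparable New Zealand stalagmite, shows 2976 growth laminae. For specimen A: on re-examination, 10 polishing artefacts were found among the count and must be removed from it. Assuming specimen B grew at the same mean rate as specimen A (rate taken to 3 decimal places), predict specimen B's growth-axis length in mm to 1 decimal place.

208.3 mm

Specimen A: adjusted count: 4903 − 10 = 4893 growth laminae.
Specimen A: 4893 growth laminae at 2 years each span 4893 × 2 = 9786 years.
A: Mean rate = 339.9 mm / 9786 years ≈ 0.035 mm per year.
Specimen B: 2976 growth laminae at 2 years each span 2976 × 2 = 5952 years. For B, 0.035 mm/year × 5952 years = 208.3 mm.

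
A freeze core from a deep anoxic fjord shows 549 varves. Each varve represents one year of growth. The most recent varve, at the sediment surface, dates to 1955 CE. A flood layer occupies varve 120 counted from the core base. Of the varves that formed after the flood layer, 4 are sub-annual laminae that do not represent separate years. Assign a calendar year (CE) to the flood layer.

1530 CE

The flood layer sits at varve 120 from the core base, so 549 − 120 = 429 varves formed after it.
Removing the 4 false varves leaves 429 − 4 = 425 true varves beyond the flood layer.
The varve at the sediment surface is 1955 CE, so the flood layer dates to 1955 − 425 = 1530 CE.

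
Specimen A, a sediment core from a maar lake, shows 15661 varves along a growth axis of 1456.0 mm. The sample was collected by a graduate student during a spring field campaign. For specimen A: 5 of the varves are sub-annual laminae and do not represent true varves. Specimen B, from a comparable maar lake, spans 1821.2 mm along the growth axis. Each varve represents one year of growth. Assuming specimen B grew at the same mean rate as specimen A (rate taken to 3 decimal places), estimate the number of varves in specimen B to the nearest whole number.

Specimen A: adjusted count: 15661 − 5 = 15656 varves.
A: Extension rate ≈ 1456.0 / 15656 = 0.093 mm/yr.
B spans 1821.2 / 0.093 = 19582.80 years ≈ 19583 varves.

19583 varves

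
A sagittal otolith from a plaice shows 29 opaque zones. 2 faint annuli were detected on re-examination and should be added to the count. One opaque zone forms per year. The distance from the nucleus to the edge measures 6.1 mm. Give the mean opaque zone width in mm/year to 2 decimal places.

0.20 mm/year

Correcting the raw count gives 29 + 2 = 31 true opaque zones.
6.1 mm over 31 years gives 6.1 / 31 ≈ 0.20 mm/year.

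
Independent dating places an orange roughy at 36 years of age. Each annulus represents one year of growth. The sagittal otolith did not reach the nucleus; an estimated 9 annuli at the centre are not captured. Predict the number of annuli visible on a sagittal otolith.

27 annuli

Expected annuli over 36 years: 36.
36 − 9 missed = 27 annuli expected in the prepared section.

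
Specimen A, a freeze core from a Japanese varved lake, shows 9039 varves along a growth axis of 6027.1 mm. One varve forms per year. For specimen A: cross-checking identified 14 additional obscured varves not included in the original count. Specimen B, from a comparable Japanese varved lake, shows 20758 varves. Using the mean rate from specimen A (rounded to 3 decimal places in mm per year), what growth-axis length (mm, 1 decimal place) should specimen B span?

Specimen A: after corrections the count is 9039 + 14 = 9053 varves.
A: Extension rate ≈ 6027.1 / 9053 = 0.666 mm/year.
For B, 0.666 mm/year × 20758 years = 13824.8 mm.

13824.8 mm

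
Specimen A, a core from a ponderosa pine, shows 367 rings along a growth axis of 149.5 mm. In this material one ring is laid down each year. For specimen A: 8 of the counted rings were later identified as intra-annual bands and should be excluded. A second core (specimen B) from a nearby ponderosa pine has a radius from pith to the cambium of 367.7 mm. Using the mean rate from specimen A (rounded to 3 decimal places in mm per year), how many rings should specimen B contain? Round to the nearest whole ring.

Specimen A: correcting the raw count gives 367 − 8 = 359 true rings.
A: Extension rate ≈ 149.5 / 359 = 0.416 mm per year.
B spans 367.7 / 0.416 = 883.89 years ≈ 884 rings.

884 rings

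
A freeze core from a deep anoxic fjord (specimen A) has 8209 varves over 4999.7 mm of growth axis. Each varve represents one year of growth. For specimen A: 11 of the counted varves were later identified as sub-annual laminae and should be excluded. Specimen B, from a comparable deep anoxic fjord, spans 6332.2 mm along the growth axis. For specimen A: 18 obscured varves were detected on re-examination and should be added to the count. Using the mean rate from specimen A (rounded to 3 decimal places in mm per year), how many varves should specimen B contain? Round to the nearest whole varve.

Specimen A: true varve count = 8209 − 11 + 18 = 8216.
A: Extension rate ≈ 4999.7 / 8216 = 0.609 mm/year.
Specimen B: 6332.2 mm / 0.609 mm per year = 10397.70 years ≈ 10398 varves.

10398 varves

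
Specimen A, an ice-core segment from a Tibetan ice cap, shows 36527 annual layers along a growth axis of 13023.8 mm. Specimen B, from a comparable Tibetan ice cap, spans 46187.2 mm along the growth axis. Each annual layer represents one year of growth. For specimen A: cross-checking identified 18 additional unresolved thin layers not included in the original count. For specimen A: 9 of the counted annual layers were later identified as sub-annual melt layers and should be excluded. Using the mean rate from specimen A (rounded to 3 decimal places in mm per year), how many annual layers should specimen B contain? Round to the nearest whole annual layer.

Specimen A: true annual layer count = 36527 − 9 + 18 = 36536.
A: 13023.8 mm over 36536 years gives 13023.8 / 36536 ≈ 0.356 mm/year.
For B, 46187.2 / 0.356 = 129739.33 years ≈ 129739 annual layers.

129739 annual layers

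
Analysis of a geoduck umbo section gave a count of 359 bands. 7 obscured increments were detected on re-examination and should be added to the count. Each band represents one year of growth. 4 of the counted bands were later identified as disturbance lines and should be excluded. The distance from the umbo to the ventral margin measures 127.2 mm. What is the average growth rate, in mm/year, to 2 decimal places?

0.35 mm/year

Adjusted count: 359 − 4 + 7 = 362 bands.
Extension rate ≈ 127.2 / 362 = 0.35 mm/year.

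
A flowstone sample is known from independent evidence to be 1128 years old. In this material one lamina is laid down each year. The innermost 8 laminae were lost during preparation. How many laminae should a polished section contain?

1120 laminae

Expected laminae over 1128 years: 1128.
Subtracting the 8 laminae not captured gives 1128 − 8 = 1120 laminae in the record.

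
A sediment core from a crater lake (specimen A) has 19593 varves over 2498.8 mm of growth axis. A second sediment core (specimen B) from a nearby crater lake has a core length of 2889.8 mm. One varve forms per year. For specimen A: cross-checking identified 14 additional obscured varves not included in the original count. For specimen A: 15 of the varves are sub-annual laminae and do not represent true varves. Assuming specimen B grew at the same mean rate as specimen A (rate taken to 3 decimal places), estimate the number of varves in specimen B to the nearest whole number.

22577 varves

Specimen A: after corrections the count is 19593 − 15 + 14 = 19592 varves.
A: Mean rate = 2498.8 mm / 19592 years ≈ 0.128 mm/yr.
For B, 2889.8 / 0.128 = 22576.56 years ≈ 22577 varves.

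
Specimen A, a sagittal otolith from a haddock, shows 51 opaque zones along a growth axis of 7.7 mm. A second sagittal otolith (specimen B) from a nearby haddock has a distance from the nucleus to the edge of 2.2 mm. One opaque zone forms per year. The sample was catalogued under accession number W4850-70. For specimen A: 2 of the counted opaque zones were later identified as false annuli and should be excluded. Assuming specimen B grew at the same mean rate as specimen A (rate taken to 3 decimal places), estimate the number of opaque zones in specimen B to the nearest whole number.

Specimen A: true opaque zone count = 51 − 2 = 49.
A: Extension rate ≈ 7.7 / 49 = 0.157 mm per year.
For B, 2.2 / 0.157 = 14.01 years ≈ 14 opaque zones.

14 opaque zones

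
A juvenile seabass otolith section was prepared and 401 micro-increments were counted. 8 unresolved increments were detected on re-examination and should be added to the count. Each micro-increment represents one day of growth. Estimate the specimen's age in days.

Adjusted count: 401 + 8 = 409 micro-increments.
With a one-to-one micro-increment periodicity this is 409 days.

409 days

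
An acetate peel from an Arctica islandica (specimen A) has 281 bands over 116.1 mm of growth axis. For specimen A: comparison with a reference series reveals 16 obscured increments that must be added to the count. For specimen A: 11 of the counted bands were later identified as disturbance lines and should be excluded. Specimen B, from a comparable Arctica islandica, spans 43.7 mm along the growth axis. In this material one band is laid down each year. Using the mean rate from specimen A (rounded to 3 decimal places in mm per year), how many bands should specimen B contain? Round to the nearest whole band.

Specimen A: after corrections the count is 281 − 11 + 16 = 286 bands.
A: 116.1 mm over 286 years gives 116.1 / 286 ≈ 0.406 mm/yr.
For B, 43.7 / 0.406 = 107.64 years ≈ 108 bands.

108 bands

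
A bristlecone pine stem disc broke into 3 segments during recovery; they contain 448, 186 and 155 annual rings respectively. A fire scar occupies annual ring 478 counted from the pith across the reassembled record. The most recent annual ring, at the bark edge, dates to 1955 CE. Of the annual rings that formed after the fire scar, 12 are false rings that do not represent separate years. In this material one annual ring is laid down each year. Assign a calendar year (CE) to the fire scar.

Total annual rings = 448 + 186 + 155 = 789.
789 − 478 = 311 annual rings lie beyond the fire scar toward the bark edge.
Removing the 12 false annual rings leaves 311 − 12 = 299 true annual rings beyond the fire scar.
Counting back 299 years from 1955 CE places the fire scar in 1955 − 299 = 1656 CE.

1656 CE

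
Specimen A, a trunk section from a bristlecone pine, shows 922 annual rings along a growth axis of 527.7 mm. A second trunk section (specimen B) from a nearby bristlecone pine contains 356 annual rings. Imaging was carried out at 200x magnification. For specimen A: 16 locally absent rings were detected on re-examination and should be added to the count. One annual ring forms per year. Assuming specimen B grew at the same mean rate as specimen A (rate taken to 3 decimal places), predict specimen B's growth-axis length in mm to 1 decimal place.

200.4 mm

Specimen A: after corrections the count is 922 + 16 = 938 annual rings.
A: Extension rate ≈ 527.7 / 938 = 0.563 mm/year.
Length of B = 0.563 × 356 = 200.4 mm.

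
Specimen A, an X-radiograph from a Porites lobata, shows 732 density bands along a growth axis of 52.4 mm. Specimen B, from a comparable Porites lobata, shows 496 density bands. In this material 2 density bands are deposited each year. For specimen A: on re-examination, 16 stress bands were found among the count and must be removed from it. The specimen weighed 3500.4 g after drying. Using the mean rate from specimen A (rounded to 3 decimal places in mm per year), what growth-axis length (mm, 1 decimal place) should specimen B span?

36.2 mm

Specimen A: after corrections the count is 732 − 16 = 716 density bands.
Specimen A: 716 density bands at 2 per year is 716 / 2 = 358 years.
A: Mean rate = 52.4 mm / 358 years ≈ 0.146 mm/year.
Specimen B: with 2 density bands per year, 496 / 2 = 248 years. B's length ≈ 0.146 × 248 = 36.2 mm.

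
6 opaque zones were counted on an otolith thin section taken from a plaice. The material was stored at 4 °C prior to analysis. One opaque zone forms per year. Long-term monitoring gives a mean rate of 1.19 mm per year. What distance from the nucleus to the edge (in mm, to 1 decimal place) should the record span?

The record spans 6 years at 1.19 mm per year.
Length ≈ 1.19 × 6 = 7.1 mm.

7.1 mm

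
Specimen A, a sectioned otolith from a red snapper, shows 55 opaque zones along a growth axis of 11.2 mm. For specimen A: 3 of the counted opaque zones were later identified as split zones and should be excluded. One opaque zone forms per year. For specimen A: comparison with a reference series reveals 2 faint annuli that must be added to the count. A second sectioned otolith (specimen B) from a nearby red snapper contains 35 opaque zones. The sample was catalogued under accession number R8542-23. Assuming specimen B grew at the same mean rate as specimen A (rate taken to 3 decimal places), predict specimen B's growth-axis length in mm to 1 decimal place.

7.2 mm

Specimen A: true opaque zone count = 55 − 3 + 2 = 54.
A: Mean rate = 11.2 mm / 54 years ≈ 0.207 mm/year.
Length of B = 0.207 × 35 = 7.2 mm.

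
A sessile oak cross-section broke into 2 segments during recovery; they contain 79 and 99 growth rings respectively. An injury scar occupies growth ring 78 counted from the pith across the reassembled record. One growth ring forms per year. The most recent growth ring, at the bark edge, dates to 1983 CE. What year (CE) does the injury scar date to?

Total growth rings = 79 + 99 = 178.
178 − 78 = 100 growth rings lie beyond the injury scar toward the bark edge.
Counting back 100 years from 1983 CE places the injury scar in 1983 − 100 = 1883 CE.

1883 CE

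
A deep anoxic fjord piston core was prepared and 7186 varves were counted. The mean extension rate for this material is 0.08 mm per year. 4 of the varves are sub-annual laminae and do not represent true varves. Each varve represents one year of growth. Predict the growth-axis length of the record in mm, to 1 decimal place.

Adjusted count: 7186 − 4 = 7182 varves.
7182 years at 0.08 mm/year gives 0.08 × 7182 = 574.6 mm.

574.6 mm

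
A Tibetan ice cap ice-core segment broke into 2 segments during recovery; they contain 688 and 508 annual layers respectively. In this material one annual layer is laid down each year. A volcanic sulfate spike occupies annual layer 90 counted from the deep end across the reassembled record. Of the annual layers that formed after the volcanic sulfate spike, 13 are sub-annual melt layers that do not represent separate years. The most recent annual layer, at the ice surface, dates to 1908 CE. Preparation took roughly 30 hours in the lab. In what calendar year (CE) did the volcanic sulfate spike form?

Total annual layers = 688 + 508 = 1196.
Between annual layer 90 and the ice surface there are 1196 − 90 = 1106 annual layers.
1106 − 13 false = 1093 true annual layers after the volcanic sulfate spike.
Counting back 1093 years from 1908 CE places the volcanic sulfate spike in 1908 − 1093 = 815 CE.

815 CE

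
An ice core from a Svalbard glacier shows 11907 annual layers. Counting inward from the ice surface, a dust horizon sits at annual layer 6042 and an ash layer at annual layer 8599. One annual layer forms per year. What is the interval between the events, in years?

2557 years

Separation: 8599 − 6042 = 2557 annual layers.
That is 2557 years at one annual layer per year.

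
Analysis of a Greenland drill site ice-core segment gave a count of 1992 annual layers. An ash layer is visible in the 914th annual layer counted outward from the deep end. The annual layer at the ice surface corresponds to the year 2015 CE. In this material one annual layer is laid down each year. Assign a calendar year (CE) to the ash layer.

The ash layer sits at annual layer 914 from the deep end, so 1992 − 914 = 1078 annual layers formed after it.
2015 − 1078 = 937 CE.

937 CE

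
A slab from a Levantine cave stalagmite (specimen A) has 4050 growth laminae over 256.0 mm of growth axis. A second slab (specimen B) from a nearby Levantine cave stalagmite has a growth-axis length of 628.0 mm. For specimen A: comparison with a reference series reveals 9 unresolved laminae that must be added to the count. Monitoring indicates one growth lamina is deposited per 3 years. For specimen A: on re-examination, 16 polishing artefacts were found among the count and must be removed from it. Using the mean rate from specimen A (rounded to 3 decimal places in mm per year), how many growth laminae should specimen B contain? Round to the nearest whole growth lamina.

9968 growth laminae

Specimen A: after corrections the count is 4050 − 16 + 9 = 4043 growth laminae.
Specimen A: at 3 years per growth lamina, 4043 × 3 = 12129 years.
A: Mean rate = 256.0 mm / 12129 years ≈ 0.021 mm/year.
B spans 628.0 / 0.021 = 29904.76 years; at 3 years per growth lamina that is 29904.76 / 3 ≈ 9968 growth laminae.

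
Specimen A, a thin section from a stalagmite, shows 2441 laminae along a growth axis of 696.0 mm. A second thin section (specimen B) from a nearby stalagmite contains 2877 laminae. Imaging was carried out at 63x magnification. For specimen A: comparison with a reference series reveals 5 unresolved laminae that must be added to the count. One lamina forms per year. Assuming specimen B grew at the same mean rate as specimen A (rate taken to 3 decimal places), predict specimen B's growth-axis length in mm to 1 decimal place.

819.9 mm

Specimen A: correcting the raw count gives 2441 + 5 = 2446 true laminae.
A: Mean rate = 696.0 mm / 2446 years ≈ 0.285 mm per year.
For B, 0.285 mm/year × 2877 years = 819.9 mm.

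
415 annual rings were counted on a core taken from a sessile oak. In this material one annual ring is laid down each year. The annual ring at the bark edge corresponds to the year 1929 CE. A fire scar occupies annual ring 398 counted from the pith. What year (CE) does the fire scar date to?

415 − 398 = 17 annual rings lie beyond the fire scar toward the bark edge.
1929 − 17 = 1912 CE.

1912 CE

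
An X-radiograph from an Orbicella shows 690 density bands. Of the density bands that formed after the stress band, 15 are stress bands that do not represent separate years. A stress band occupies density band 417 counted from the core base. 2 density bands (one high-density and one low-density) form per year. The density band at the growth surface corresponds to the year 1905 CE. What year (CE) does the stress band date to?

Between density band 417 and the growth surface there are 690 − 417 = 273 density bands.
273 − 15 false = 258 true density bands after the stress band.
With 2 density bands per year, 258 / 2 = 129 years.
1905 − 129 = 1776 CE.

1776 CE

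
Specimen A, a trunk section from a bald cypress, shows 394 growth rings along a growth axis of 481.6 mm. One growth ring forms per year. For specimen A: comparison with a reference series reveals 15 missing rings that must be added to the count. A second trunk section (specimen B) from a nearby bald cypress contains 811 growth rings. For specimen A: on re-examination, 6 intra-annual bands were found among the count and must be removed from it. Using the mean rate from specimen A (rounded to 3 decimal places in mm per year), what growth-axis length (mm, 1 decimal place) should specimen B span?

969.1 mm

Specimen A: true growth ring count = 394 − 6 + 15 = 403.
A: Mean rate = 481.6 mm / 403 years ≈ 1.195 mm per year.
Length of B = 1.195 × 811 = 969.1 mm.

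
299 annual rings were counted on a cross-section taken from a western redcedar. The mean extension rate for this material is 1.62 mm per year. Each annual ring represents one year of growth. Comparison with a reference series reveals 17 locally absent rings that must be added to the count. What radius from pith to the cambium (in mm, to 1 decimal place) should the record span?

511.9 mm

Correcting the raw count gives 299 + 17 = 316 true annual rings.
316 years at 1.62 mm/year gives 1.62 × 316 = 511.9 mm.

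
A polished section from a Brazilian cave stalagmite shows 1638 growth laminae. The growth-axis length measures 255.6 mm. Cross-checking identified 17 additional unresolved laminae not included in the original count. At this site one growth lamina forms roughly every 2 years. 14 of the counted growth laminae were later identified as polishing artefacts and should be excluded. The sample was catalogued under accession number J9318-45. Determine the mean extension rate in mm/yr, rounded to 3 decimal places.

After corrections the count is 1638 − 14 + 17 = 1641 growth laminae.
At 2 years per growth lamina, 1641 × 2 = 3282 years.
Mean rate = 255.6 mm / 3282 years ≈ 0.078 mm/yr.

0.078 mm/yr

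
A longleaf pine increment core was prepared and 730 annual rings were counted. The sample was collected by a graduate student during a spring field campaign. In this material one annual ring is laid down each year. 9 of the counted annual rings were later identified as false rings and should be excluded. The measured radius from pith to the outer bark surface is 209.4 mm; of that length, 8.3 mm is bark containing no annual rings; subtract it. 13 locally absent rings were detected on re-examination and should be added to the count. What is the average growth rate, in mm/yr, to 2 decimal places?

After corrections the count is 730 − 9 + 13 = 734 annual rings.
The growth record spans 209.4 − 8.3 = 201.1 mm.
201.1 mm over 734 years gives 201.1 / 734 ≈ 0.27 mm/yr.

0.27 mm/yr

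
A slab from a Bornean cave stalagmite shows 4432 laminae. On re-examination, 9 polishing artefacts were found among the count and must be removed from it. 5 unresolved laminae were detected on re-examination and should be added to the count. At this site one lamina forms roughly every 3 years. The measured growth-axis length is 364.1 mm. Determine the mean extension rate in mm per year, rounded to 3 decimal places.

After corrections the count is 4432 − 9 + 5 = 4428 laminae.
4428 laminae at 3 years each span 4428 × 3 = 13284 years.
Mean rate = 364.1 mm / 13284 years ≈ 0.027 mm per year.

0.027 mm per year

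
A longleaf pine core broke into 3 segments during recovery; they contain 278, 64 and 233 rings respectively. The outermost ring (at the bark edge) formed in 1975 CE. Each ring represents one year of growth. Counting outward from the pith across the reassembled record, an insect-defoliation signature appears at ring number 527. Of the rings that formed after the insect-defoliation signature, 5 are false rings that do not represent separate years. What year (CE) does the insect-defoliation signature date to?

1932 CE

Total rings = 278 + 64 + 233 = 575.
575 − 527 = 48 rings lie beyond the insect-defoliation signature toward the bark edge.
48 − 5 false = 43 true rings after the insect-defoliation signature.
The ring at the bark edge is 1975 CE, so the insect-defoliation signature dates to 1975 − 43 = 1932 CE.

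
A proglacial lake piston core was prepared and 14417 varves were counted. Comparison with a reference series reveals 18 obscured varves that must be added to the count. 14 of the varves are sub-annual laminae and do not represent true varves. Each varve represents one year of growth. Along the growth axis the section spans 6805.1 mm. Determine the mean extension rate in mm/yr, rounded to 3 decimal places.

Adjusted count: 14417 − 14 + 18 = 14421 varves.
6805.1 mm over 14421 years gives 6805.1 / 14421 ≈ 0.472 mm/yr.

0.472 mm/yr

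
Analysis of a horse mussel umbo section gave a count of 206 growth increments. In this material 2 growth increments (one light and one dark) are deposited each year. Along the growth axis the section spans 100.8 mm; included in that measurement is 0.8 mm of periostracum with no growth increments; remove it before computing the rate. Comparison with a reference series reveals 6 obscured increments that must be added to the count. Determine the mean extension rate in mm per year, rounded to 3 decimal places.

Adjusted count: 206 + 6 = 212 growth increments.
Dividing by 2 growth increments per year: 212 / 2 = 106 years.
Net length = 100.8 − 0.8 = 100.0 mm.
Extension rate ≈ 100.0 / 106 = 0.943 mm per year.

0.943 mm per year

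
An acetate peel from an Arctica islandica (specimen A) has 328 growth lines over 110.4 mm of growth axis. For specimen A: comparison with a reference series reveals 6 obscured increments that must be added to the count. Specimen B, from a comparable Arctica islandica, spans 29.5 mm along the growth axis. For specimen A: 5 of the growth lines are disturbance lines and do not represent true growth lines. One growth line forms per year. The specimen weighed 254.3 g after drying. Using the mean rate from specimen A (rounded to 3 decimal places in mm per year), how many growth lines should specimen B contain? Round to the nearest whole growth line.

88 growth lines

Specimen A: true growth line count = 328 − 5 + 6 = 329.
A: 110.4 mm over 329 years gives 110.4 / 329 ≈ 0.336 mm/year.
B spans 29.5 / 0.336 = 87.80 years ≈ 88 growth lines.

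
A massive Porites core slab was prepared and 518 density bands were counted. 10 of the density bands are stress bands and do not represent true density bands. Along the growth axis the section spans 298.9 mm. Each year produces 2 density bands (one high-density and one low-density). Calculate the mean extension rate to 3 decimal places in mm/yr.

After corrections the count is 518 − 10 = 508 density bands.
Dividing by 2 density bands per year: 508 / 2 = 254 years.
298.9 mm over 254 years gives 298.9 / 254 ≈ 1.177 mm/yr.

1.177 mm/yr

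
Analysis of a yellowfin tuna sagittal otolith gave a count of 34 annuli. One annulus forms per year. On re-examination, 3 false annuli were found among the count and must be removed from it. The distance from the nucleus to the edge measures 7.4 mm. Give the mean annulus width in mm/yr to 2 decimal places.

0.24 mm/yr

Correcting the raw count gives 34 − 3 = 31 true annuli.
7.4 mm over 31 years gives 7.4 / 31 ≈ 0.24 mm/yr.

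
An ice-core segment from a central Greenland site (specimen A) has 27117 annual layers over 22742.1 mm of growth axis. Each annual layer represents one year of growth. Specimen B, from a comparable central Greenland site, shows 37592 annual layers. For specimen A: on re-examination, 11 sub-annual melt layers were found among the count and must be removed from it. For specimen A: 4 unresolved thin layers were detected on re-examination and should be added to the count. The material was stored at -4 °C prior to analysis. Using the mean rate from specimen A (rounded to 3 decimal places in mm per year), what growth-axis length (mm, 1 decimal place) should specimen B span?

Specimen A: after corrections the count is 27117 − 11 + 4 = 27110 annual layers.
A: Mean rate = 22742.1 mm / 27110 years ≈ 0.839 mm/yr.
B's length ≈ 0.839 × 37592 = 31539.7 mm.

31539.7 mm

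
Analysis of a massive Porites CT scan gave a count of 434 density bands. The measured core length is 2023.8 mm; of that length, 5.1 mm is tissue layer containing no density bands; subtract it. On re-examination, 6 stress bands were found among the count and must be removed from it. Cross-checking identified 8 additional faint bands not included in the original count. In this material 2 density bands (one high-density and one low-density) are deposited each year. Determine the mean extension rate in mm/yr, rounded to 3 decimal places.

After corrections the count is 434 − 6 + 8 = 436 density bands.
436 density bands at 2 per year is 436 / 2 = 218 years.
The growth record spans 2023.8 − 5.1 = 2018.7 mm.
Mean rate = 2018.7 mm / 218 years ≈ 9.260 mm/yr.

9.260 mm/yr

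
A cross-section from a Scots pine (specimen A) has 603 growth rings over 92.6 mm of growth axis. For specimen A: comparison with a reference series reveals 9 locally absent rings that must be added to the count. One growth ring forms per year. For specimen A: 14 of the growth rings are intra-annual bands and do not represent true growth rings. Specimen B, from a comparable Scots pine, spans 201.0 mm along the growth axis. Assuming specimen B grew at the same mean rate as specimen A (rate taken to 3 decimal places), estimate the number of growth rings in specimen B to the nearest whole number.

1297 growth rings

Specimen A: true growth ring count = 603 − 14 + 9 = 598.
A: Mean rate = 92.6 mm / 598 years ≈ 0.155 mm/yr.
B spans 201.0 / 0.155 = 1296.77 years ≈ 1297 growth rings.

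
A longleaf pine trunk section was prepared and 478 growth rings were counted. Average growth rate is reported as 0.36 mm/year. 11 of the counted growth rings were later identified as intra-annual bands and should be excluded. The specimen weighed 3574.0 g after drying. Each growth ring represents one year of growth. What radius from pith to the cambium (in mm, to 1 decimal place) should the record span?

168.1 mm

Adjusted count: 478 − 11 = 467 growth rings.
Length ≈ 0.36 × 467 = 168.1 mm.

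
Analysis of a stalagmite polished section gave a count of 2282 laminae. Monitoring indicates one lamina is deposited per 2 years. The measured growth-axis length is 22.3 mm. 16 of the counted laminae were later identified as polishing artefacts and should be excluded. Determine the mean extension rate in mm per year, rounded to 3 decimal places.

0.005 mm per year

True lamina count = 2282 − 16 = 2266.
At 2 years per lamina, 2266 × 2 = 4532 years.
Mean rate = 22.3 mm / 4532 years ≈ 0.005 mm per year.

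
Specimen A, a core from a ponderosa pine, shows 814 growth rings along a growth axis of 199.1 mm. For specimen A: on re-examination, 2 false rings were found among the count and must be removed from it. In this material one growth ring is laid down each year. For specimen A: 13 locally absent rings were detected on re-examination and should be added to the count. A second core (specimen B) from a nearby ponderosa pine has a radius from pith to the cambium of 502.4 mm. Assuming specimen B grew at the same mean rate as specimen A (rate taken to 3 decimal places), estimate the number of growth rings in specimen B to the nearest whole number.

Specimen A: adjusted count: 814 − 2 + 13 = 825 growth rings.
A: 199.1 mm over 825 years gives 199.1 / 825 ≈ 0.241 mm/year.
Specimen B: 502.4 mm / 0.241 mm per year = 2084.65 years ≈ 2085 growth rings.

2085 growth rings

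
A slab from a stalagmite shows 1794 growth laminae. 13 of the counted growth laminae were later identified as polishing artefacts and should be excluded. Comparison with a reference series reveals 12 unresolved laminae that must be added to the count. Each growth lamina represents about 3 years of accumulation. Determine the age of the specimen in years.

5379 yr

Adjusted count: 1794 − 13 + 12 = 1793 growth laminae.
At 3 years per growth lamina, 1793 × 3 = 5379 years.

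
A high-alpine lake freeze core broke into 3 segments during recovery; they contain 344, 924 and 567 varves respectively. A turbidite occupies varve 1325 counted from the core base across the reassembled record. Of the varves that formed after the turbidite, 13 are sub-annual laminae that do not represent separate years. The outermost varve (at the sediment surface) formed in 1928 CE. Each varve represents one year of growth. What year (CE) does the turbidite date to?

Total varves = 344 + 924 + 567 = 1835.
Between varve 1325 and the sediment surface there are 1835 − 1325 = 510 varves.
Excluding 13 false varves: 510 − 13 = 497.
The varve at the sediment surface is 1928 CE, so the turbidite dates to 1928 − 497 = 1431 CE.

1431 CE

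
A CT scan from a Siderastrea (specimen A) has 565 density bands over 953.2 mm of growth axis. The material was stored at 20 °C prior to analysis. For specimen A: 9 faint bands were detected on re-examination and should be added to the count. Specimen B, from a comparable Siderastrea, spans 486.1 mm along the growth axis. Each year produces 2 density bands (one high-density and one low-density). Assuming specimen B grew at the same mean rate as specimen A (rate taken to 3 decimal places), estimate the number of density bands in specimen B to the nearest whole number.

293 density bands

Specimen A: true density band count = 565 + 9 = 574.
Specimen A: 574 density bands at 2 per year is 574 / 2 = 287 years.
A: Extension rate ≈ 953.2 / 287 = 3.321 mm per year.
Specimen B: 486.1 mm / 3.321 mm per year = 146.37 years; at 2 density bands per year that is 146.37 × 2 ≈ 293 density bands.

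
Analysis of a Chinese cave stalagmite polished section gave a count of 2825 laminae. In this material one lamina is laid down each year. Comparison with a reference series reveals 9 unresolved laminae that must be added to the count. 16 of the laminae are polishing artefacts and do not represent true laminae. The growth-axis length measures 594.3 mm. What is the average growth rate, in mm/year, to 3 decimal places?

After corrections the count is 2825 − 16 + 9 = 2818 laminae.
594.3 mm over 2818 years gives 594.3 / 2818 ≈ 0.211 mm/year.

0.211 mm/year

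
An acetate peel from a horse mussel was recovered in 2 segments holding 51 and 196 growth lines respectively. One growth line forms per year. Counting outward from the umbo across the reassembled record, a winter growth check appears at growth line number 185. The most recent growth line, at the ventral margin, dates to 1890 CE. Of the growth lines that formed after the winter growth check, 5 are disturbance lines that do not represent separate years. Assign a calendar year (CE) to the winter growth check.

1833 CE

Total growth lines = 51 + 196 = 247.
The winter growth check sits at growth line 185 from the umbo, so 247 − 185 = 62 growth lines formed after it.
Removing the 5 false growth lines leaves 62 − 5 = 57 true growth lines beyond the winter growth check.
Counting back 57 years from 1890 CE places the winter growth check in 1890 − 57 = 1833 CE.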